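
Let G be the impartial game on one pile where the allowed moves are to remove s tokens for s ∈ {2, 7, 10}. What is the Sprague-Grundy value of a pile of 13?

0

Build the Grundy sequence with g(k) = mex{g(k−s) : s ∈ {2, 7, 10}, s ≤ k}:
k:     0  1  2  3  4  5  6  7  8  9 10 11 12 13
g(k):  0  0  1  1  0  0  1  1  2  0  3  1  2  0
So g(13) = 0.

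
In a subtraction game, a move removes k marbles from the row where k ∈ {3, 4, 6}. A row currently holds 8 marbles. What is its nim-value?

Build the Grundy sequence with g(k) = mex{g(k−s) : s ∈ {3, 4, 6}, s ≤ k}:
g(0) = mex{} = 0
g(1) = mex{} = 0
g(2) = mex{} = 0
g(3) = mex{0} = 1
g(4) = mex{0} = 1
g(5) = mex{0} = 1
g(6) = mex{0,1} = 2
g(7) = mex{0,1} = 2
g(8) = mex{0,1} = 2
So g(8) = 2.

2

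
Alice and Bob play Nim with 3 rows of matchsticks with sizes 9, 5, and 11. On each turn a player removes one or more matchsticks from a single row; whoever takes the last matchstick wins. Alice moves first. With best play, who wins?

Nim-sum: 9 ^ 5 ^ 11 = 7.
The nim-sum is 7 ≠ 0, so this is an N-position: the player to move can win; Alice has a winning move.

Alice wins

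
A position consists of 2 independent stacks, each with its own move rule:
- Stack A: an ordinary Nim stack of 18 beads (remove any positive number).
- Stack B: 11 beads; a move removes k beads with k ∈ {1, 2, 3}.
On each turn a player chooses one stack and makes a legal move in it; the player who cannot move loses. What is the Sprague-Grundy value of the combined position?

Stack A is a plain Nim stack of size 18, so its Grundy value is 18.
For stack B, compute g(0), g(1), … with moves {1, 2, 3}:
g(0) = mex{} = 0
g(1) = mex{0} = 1
g(2) = mex{0,1} = 2
g(3) = mex{0,1,2} = 3
g(4) = mex{1,2,3} = 0
g(5) = mex{0,2,3} = 1
g(6) = mex{0,1,3} = 2
g(7) = mex{0,1,2} = 3
g(8) = mex{1,2,3} = 0
g(9) = mex{0,2,3} = 1
g(10) = mex{0,1,3} = 2
g(11) = mex{0,1,2} = 3
So g(11) = 3.
The value of a disjunctive sum is the nim-sum of the parts.
Combined value = 18 XOR 3 = 17.

17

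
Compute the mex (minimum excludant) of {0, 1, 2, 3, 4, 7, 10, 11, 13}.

The values 0, 1, 2, 3, 4 are all present; 5 is the first non-negative integer missing from the set.

5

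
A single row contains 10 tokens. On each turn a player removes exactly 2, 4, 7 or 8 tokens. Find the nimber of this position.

2

Compute g(0), g(1), … for moves {2, 4, 7, 8}:
g(0) = mex{} = 0
g(1) = mex{} = 0
g(2) = mex{0} = 1
g(3) = mex{0} = 1
g(4) = mex{0,1} = 2
g(5) = mex{0,1} = 2
g(6) = mex{1,2} = 0
g(7) = mex{0,1,2} = 3
g(8) = mex{0,2} = 1
g(9) = mex{0,1,2,3} = 4
g(10) = mex{0,1} = 2
So g(10) = 2.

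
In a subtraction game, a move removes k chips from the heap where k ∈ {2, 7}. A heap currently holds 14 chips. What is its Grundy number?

Grundy values for subtraction set {2, 7}:
k:     0  1  2  3  4  5  6  7  8  9 10 11 12 13 14
g(k):  0  0  1  1  0  0  1  1  2  0  0  1  1  0  0
So g(14) = 0.

0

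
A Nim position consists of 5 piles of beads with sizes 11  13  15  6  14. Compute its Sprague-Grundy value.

1

Bitwise XOR of the heap sizes:
  1011  (11)
  1101  (13)
  1111  (15)
  0110  (6)
  1110  (14)
  ----
  0001  (1)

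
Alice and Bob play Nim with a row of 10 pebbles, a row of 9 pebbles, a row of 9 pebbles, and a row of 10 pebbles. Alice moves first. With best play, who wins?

Nim-sum: 10 XOR 9 XOR 9 XOR 10 = 0.
The nim-sum is 0, so this is a P-position: the player to move is in a losing position under optimal play; Alice is about to move from it and so loses — Bob wins.

Bob wins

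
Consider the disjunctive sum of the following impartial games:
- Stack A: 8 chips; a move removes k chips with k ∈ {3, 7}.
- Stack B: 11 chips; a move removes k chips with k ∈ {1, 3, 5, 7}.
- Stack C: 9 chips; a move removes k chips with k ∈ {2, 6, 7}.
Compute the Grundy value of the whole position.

Build the Grundy sequence for stack A with g(k) = mex{g(k−s) : s ∈ {3, 7}, s ≤ k}:
k:     0  1  2  3  4  5  6  7  8
g(k):  0  0  0  1  1  1  0  2  2
So g(8) = 2.
Grundy values for stack B (subtraction set {1, 3, 5, 7}):
k:     0  1  2  3  4  5  6  7  8  9 10 11
g(k):  0  1  0  1  0  1  0  1  0  1  0  1
So g(11) = 1.
Grundy values for stack C (subtraction set {2, 6, 7}):
g(0) = mex{} = 0
g(1) = mex{} = 0
g(2) = mex{0} = 1
g(3) = mex{0} = 1
g(4) = mex{1} = 0
g(5) = mex{1} = 0
g(6) = mex{0} = 1
g(7) = mex{0} = 1
g(8) = mex{0,1} = 2
g(9) = mex{1} = 0
So g(9) = 0.
By the Sprague-Grundy theorem, the Grundy value of a sum of independent games is the XOR of the component values.
Combined value = 2 ⊕ 1 ⊕ 0 = 3.

3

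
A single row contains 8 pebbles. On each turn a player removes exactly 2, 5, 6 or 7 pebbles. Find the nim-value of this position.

Compute g(0), g(1), … for moves {2, 5, 6, 7}:
k:     0  1  2  3  4  5  6  7  8
g(k):  0  0  1  1  0  2  1  3  2
So g(8) = 2.

2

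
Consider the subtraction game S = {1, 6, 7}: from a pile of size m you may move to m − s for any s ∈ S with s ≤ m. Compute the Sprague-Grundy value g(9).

Grundy values for subtraction set {1, 6, 7}:
g(0) = mex{} = 0
g(1) = mex{0} = 1
g(2) = mex{1} = 0
g(3) = mex{0} = 1
g(4) = mex{1} = 0
g(5) = mex{0} = 1
g(6) = mex{0,1} = 2
g(7) = mex{0,1,2} = 3
g(8) = mex{0,1,3} = 2
g(9) = mex{0,1,2} = 3
So g(9) = 3.

3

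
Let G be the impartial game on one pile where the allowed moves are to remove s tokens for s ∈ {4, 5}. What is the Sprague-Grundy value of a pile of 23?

Build the Grundy sequence with g(k) = mex{g(k−s) : s ∈ {4, 5}, s ≤ k}:
k:     0  1  2  3  4  5  6  7  8  9 10 11 12 13 14 15 16 17 18 19 20 21 22 23
g(k):  0  0  0  0  1  1  1  1  2  0  0  0  0  1  1  1  1  2  0  0  0  0  1  1
So g(23) = 1.

1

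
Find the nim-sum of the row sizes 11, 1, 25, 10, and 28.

5

Compute the nim-sum pairwise:
11 ⊕ 1 = 10
10 ⊕ 25 = 19
19 ⊕ 10 = 25
25 ⊕ 28 = 5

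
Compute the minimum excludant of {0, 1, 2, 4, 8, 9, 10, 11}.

The values 0, 1, 2 are all present; 3 is the first non-negative integer missing from the set.

3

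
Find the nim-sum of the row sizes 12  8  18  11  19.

14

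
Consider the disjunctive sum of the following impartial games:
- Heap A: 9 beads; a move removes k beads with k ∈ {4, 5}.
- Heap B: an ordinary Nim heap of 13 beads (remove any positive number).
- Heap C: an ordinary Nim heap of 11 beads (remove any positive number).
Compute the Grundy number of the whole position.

6

For heap A, compute g(0), g(1), … with moves {4, 5}:
g(0) = mex{} = 0
g(1) = mex{} = 0
g(2) = mex{} = 0
g(3) = mex{} = 0
g(4) = mex{0} = 1
g(5) = mex{0} = 1
g(6) = mex{0} = 1
g(7) = mex{0} = 1
g(8) = mex{0,1} = 2
g(9) = mex{1} = 0
So g(9) = 0.
Heap B is a plain Nim heap of size 13, so its Grundy value is 13.
Heap C is a plain Nim heap of size 11, so its Grundy value is 11.
The value of a disjunctive sum is the nim-sum of the parts.
Combined value = 0 XOR 13 XOR 11 = 6.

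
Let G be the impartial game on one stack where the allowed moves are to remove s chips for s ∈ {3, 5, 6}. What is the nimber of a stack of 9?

Build the Grundy sequence with g(k) = mex{g(k−s) : s ∈ {3, 5, 6}, s ≤ k}:
g(0) = mex{} = 0
g(1) = mex{} = 0
g(2) = mex{} = 0
g(3) = mex{0} = 1
g(4) = mex{0} = 1
g(5) = mex{0} = 1
g(6) = mex{0,1} = 2
g(7) = mex{0,1} = 2
g(8) = mex{0,1} = 2
g(9) = mex{1,2} = 0
So g(9) = 0.

0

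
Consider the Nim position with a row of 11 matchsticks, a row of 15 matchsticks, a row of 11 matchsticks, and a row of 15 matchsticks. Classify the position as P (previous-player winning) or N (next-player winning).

Bitwise XOR of the heap sizes:
  1011  (11)
  1111  (15)
  1011  (11)
  1111  (15)
  ----
  0000  (0)
The nim-sum is 0, so this is a P-position: the player to move is in a losing position under optimal play.

P-position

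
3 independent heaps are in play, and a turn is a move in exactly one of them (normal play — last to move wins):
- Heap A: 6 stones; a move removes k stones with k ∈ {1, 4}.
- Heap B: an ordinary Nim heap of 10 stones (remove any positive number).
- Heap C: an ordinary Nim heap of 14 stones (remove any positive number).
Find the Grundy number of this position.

5

Grundy values for heap A (subtraction set {1, 4}):
k:     0  1  2  3  4  5  6
g(k):  0  1  0  1  2  0  1
So g(6) = 1.
Heap B is a plain Nim heap of size 10, so its Grundy value is 10.
Heap C is a plain Nim heap of size 14, so its Grundy value is 14.
The value of a disjunctive sum is the nim-sum of the parts.
Combined value = 1 XOR 10 XOR 14 = 5.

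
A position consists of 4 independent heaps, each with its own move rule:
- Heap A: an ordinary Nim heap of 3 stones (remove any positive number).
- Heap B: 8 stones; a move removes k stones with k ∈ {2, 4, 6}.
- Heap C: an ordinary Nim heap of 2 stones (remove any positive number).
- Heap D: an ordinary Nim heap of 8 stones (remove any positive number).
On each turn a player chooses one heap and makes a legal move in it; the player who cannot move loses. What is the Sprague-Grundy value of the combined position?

9

Heap A is a plain Nim heap of size 3, so its Grundy value is 3.
Grundy values for heap B (subtraction set {2, 4, 6}):
k:     0  1  2  3  4  5  6  7  8
g(k):  0  0  1  1  2  2  3  3  0
So g(8) = 0.
Heap C is a plain Nim heap of size 2, so its Grundy value is 2.
Heap D is a plain Nim heap of size 8, so its Grundy value is 8.
By the Sprague-Grundy theorem, the Grundy value of a sum of independent games is the XOR of the component values.
Combined value = 3 ⊕ 0 ⊕ 2 ⊕ 8 = 9.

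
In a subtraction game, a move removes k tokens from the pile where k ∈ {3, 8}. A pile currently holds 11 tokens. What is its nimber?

0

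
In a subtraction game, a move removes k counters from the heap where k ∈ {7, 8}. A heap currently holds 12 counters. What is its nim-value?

Grundy values for subtraction set {7, 8}:
k:     0  1  2  3  4  5  6  7  8  9 10 11 12
g(k):  0  0  0  0  0  0  0  1  1  1  1  1  1
So g(12) = 1.

1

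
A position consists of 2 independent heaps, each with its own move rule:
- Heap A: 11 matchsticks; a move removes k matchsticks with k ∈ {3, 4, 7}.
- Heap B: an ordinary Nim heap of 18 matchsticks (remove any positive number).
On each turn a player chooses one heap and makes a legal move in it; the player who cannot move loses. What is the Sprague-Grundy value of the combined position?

For heap A, compute g(0), g(1), … with moves {3, 4, 7}:
g(0) = mex{} = 0
g(1) = mex{} = 0
g(2) = mex{} = 0
g(3) = mex{0} = 1
g(4) = mex{0} = 1
g(5) = mex{0} = 1
g(6) = mex{0,1} = 2
g(7) = mex{0,1} = 2
g(8) = mex{0,1} = 2
g(9) = mex{0,1,2} = 3
g(10) = mex{1,2} = 0
g(11) = mex{1,2} = 0
So g(11) = 0.
Heap B is a plain Nim heap of size 18, so its Grundy value is 18.
The value of a disjunctive sum is the nim-sum of the parts.
Combined value = 0 XOR 18 = 18.

18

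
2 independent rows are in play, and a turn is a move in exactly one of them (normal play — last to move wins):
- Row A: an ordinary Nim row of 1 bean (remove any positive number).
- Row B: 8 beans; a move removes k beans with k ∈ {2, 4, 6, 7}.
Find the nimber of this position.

Row A is a plain Nim row of size 1, so its Grundy value is 1.
For row B, compute g(0), g(1), … with moves {2, 4, 6, 7}:
k:     0  1  2  3  4  5  6  7  8
g(k):  0  0  1  1  2  2  3  3  4
So g(8) = 4.
The value of a disjunctive sum is the nim-sum of the parts.
Combined value = 1 ⊕ 4 = 5.

5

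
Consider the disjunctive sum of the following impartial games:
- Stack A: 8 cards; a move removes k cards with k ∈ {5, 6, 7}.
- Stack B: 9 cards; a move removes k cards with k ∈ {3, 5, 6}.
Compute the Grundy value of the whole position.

1

For stack A, compute g(0), g(1), … with moves {5, 6, 7}:
k:     0  1  2  3  4  5  6  7  8
g(k):  0  0  0  0  0  1  1  1  1
So g(8) = 1.
Grundy values for stack B (subtraction set {3, 5, 6}):
g(0) = mex{} = 0
g(1) = mex{} = 0
g(2) = mex{} = 0
g(3) = mex{0} = 1
g(4) = mex{0} = 1
g(5) = mex{0} = 1
g(6) = mex{0,1} = 2
g(7) = mex{0,1} = 2
g(8) = mex{0,1} = 2
g(9) = mex{1,2} = 0
So g(9) = 0.
The value of a disjunctive sum is the nim-sum of the parts.
Combined value = 1 ⊕ 0 = 1.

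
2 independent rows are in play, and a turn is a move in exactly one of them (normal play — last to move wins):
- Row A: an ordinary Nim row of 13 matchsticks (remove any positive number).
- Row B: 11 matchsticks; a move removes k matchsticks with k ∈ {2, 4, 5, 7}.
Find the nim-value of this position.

Row A is a plain Nim row of size 13, so its Grundy value is 13.
For row B, compute g(0), g(1), … with moves {2, 4, 5, 7}:
g(0) = mex{} = 0
g(1) = mex{} = 0
g(2) = mex{0} = 1
g(3) = mex{0} = 1
g(4) = mex{0,1} = 2
g(5) = mex{0,1} = 2
g(6) = mex{0,1,2} = 3
g(7) = mex{0,1,2} = 3
g(8) = mex{0,1,2,3} = 4
g(9) = mex{1,2,3} = 0
g(10) = mex{1,2,3,4} = 0
g(11) = mex{0,2,3} = 1
So g(11) = 1.
The value of a disjunctive sum is the nim-sum of the parts.
Combined value = 13 XOR 1 = 12.

12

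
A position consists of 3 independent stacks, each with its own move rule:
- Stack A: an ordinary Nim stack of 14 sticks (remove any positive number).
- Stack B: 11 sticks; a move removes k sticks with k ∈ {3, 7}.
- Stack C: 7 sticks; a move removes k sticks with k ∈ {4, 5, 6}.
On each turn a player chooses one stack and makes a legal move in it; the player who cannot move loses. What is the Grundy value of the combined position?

15

Stack A is a plain Nim stack of size 14, so its Grundy value is 14.
Grundy values for stack B (subtraction set {3, 7}):
k:     0  1  2  3  4  5  6  7  8  9 10 11
g(k):  0  0  0  1  1  1  0  2  2  1  0  0
So g(11) = 0.
Build the Grundy sequence for stack C with g(k) = mex{g(k−s) : s ∈ {4, 5, 6}, s ≤ k}:
k:     0  1  2  3  4  5  6  7
g(k):  0  0  0  0  1  1  1  1
So g(7) = 1.
The value of a disjunctive sum is the nim-sum of the parts.
Combined value = 14 ⊕ 0 ⊕ 1 = 15.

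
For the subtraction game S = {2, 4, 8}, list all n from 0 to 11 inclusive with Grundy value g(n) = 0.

0, 1, 6, 7

Grundy values for subtraction set {2, 4, 8}:
g(0) = mex{} = 0
g(1) = mex{} = 0
g(2) = mex{0} = 1
g(3) = mex{0} = 1
g(4) = mex{0,1} = 2
g(5) = mex{0,1} = 2
g(6) = mex{1,2} = 0
g(7) = mex{1,2} = 0
g(8) = mex{0,2} = 1
g(9) = mex{0,2} = 1
g(10) = mex{0,1} = 2
g(11) = mex{0,1} = 2
The P-positions (g = 0) in 0..11 are 0, 1, 6, 7.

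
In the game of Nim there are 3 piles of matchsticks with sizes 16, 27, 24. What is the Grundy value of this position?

19

Compute the nim-sum pairwise:
16 ⊕ 27 = 11
11 ⊕ 24 = 19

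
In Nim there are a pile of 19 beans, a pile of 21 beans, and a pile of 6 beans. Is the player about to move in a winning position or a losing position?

In binary:
  10011  (19)
  10101  (21)
  00110  (6)
  -----
  00000  (0)
The nim-sum is 0, so this is a P-position: the player to move is in a losing position under optimal play.

Losing position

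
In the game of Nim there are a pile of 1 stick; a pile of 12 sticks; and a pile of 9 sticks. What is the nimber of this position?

4

Nim-sum: 1 ^ 12 ^ 9 = 4.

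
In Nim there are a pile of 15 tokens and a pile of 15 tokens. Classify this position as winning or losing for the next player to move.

Nim-sum: 15 ^ 15 = 0.
The nim-sum is 0, so this is a P-position: the player to move is in a losing position under optimal play.

Losing position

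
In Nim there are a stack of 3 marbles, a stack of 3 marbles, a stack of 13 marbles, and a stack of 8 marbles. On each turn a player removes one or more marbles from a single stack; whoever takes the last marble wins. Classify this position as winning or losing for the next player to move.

In binary:
  0011  (3)
  0011  (3)
  1101  (13)
  1000  (8)
  ----
  0101  (5)
The nim-sum is 5 ≠ 0, so this is an N-position: the player to move can win.

Winning position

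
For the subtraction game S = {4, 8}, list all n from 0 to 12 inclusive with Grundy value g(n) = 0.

Build the Grundy sequence with g(k) = mex{g(k−s) : s ∈ {4, 8}, s ≤ k}:
g(0) = mex{} = 0
g(1) = mex{} = 0
g(2) = mex{} = 0
g(3) = mex{} = 0
g(4) = mex{0} = 1
g(5) = mex{0} = 1
g(6) = mex{0} = 1
g(7) = mex{0} = 1
g(8) = mex{0,1} = 2
g(9) = mex{0,1} = 2
g(10) = mex{0,1} = 2
g(11) = mex{0,1} = 2
g(12) = mex{1,2} = 0
The P-positions (g = 0) in 0..12 are 0, 1, 2, 3, 12.

0, 1, 2, 3, 12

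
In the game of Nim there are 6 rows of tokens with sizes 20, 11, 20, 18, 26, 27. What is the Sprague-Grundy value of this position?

24

Compute the nim-sum pairwise:
20 ^ 11 = 31
31 ^ 20 = 11
11 ^ 18 = 25
25 ^ 26 = 3
3 ^ 27 = 24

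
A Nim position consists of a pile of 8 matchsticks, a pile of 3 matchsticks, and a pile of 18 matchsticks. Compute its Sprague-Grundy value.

Write each in binary and XOR column by column:
  01000  (8)
  00011  (3)
  10010  (18)
  -----
  11001  (25)

25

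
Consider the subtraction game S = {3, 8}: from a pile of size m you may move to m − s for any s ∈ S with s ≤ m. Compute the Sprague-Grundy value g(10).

1

Compute g(0), g(1), … for moves {3, 8}:
g(0) = mex{} = 0
g(1) = mex{} = 0
g(2) = mex{} = 0
g(3) = mex{0} = 1
g(4) = mex{0} = 1
g(5) = mex{0} = 1
g(6) = mex{1} = 0
g(7) = mex{1} = 0
g(8) = mex{0,1} = 2
g(9) = mex{0} = 1
g(10) = mex{0} = 1
So g(10) = 1.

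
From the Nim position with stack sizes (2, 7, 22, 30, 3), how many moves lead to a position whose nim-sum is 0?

Compute the nim-sum pairwise:
2 XOR 7 = 5
5 XOR 22 = 19
19 XOR 30 = 13
13 XOR 3 = 14
The overall nim-sum is X = 14. A stack of size p has a winning move iff p XOR X < p (reduce it to p XOR X).
  2: 2 XOR 14 = 12 ≥ 2 — no move.
  7: 7 XOR 14 = 9 ≥ 7 — no move.
  22: 22 XOR 14 = 24 ≥ 22 — no move.
  30: 30 XOR 14 = 16 < 30 — winning move (to 16).
  3: 3 XOR 14 = 13 ≥ 3 — no move.
That gives 1 winning move.

1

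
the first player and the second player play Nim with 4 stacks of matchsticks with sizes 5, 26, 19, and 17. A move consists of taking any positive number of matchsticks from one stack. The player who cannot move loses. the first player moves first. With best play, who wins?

the first player wins

Write each in binary and XOR column by column:
  00101  (5)
  11010  (26)
  10011  (19)
  10001  (17)
  -----
  11101  (29)
The nim-sum is 29 ≠ 0, so this is an N-position: the player to move can win; the first player has a winning move.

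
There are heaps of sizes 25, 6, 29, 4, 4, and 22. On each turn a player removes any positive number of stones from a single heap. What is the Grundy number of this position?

20

Bitwise XOR of the heap sizes:
  11001  (25)
  00110  (6)
  11101  (29)
  00100  (4)
  00100  (4)
  10110  (22)
  -----
  10100  (20)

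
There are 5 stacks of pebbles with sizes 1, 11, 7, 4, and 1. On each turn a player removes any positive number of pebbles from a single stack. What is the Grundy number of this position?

Nim-sum: 1 ⊕ 11 ⊕ 7 ⊕ 4 ⊕ 1 = 8.

8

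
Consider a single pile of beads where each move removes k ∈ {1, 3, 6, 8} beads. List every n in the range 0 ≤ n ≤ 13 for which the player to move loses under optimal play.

Build the Grundy sequence with g(k) = mex{g(k−s) : s ∈ {1, 3, 6, 8}, s ≤ k}:
k:     0  1  2  3  4  5  6  7  8  9 10 11 12 13
g(k):  0  1  0  1  0  1  2  3  2  0  1  0  1  0
The P-positions (g = 0) in 0..13 are 0, 2, 4, 9, 11, 13.

0, 2, 4, 9, 11, 13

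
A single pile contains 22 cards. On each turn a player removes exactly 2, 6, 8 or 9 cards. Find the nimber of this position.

1

Compute g(0), g(1), … for moves {2, 6, 8, 9}:
k:     0  1  2  3  4  5  6  7  8  9 10 11 12 13 14 15 16 17 18 19 20 21 22
g(k):  0  0  1  1  0  0  1  1  2  2  3  3  2  2  3  0  0  1  1  0  0  1  1
So g(22) = 1.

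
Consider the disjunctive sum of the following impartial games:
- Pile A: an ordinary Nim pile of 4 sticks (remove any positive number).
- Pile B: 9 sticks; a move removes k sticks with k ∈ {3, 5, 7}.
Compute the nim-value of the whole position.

7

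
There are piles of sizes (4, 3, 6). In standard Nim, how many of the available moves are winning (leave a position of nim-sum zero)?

1

In binary:
  100  (4)
  011  (3)
  110  (6)
  ---
  001  (1)
The overall nim-sum is X = 1. A pile of size p has a winning move iff p XOR X < p (reduce it to p XOR X).
  4: 4 XOR 1 = 5 ≥ 4 — no move.
  3: 3 XOR 1 = 2 < 3 — winning move (to 2).
  6: 6 XOR 1 = 7 ≥ 6 — no move.
That gives 1 winning move.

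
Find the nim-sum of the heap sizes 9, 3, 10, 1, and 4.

5

Nim-sum: 9 XOR 3 XOR 10 XOR 1 XOR 4 = 5.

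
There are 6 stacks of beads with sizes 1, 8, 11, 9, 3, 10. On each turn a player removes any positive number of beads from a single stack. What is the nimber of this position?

Compute the nim-sum pairwise:
1 ^ 8 = 9
9 ^ 11 = 2
2 ^ 9 = 11
11 ^ 3 = 8
8 ^ 10 = 2

2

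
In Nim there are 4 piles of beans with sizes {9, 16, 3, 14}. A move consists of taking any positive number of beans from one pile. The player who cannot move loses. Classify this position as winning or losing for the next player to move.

Nim-sum: 9 ^ 16 ^ 3 ^ 14 = 20.
The nim-sum is 20 ≠ 0, so this is an N-position: the player to move can win.

Winning position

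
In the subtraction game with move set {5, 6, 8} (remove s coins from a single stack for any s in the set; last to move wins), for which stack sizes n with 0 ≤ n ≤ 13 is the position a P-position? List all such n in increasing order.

0, 1, 2, 3, 4, 13

Build the Grundy sequence with g(k) = mex{g(k−s) : s ∈ {5, 6, 8}, s ≤ k}:
k:     0  1  2  3  4  5  6  7  8  9 10 11 12 13
g(k):  0  0  0  0  0  1  1  1  1  1  2  2  2  0
The P-positions (g = 0) in 0..13 are 0, 1, 2, 3, 4, 13.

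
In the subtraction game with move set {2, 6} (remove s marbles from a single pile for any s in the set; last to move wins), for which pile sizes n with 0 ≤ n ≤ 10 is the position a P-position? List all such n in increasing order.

0, 1, 4, 5, 8, 9

Compute g(0), g(1), … for moves {2, 6}:
g(0) = mex{} = 0
g(1) = mex{} = 0
g(2) = mex{0} = 1
g(3) = mex{0} = 1
g(4) = mex{1} = 0
g(5) = mex{1} = 0
g(6) = mex{0} = 1
g(7) = mex{0} = 1
g(8) = mex{1} = 0
g(9) = mex{1} = 0
g(10) = mex{0} = 1
The P-positions (g = 0) in 0..10 are 0, 1, 4, 5, 8, 9.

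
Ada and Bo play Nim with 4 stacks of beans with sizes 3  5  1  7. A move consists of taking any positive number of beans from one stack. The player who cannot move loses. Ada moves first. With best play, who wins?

Bo wins

Bitwise XOR of the heap sizes:
  011  (3)
  101  (5)
  001  (1)
  111  (7)
  ---
  000  (0)
The nim-sum is 0, so this is a P-position: the player to move is in a losing position under optimal play; Ada is about to move from it and so loses — Bo wins.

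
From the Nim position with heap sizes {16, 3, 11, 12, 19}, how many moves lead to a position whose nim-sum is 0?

Nim-sum: 16 ^ 3 ^ 11 ^ 12 ^ 19 = 7.
The overall nim-sum is X = 7. A heap of size p has a winning move iff p XOR X < p (reduce it to p XOR X).
  16: 16 XOR 7 = 23 ≥ 16 — no move.
  3: 3 XOR 7 = 4 ≥ 3 — no move.
  11: 11 XOR 7 = 12 ≥ 11 — no move.
  12: 12 XOR 7 = 11 < 12 — winning move (to 11).
  19: 19 XOR 7 = 20 ≥ 19 — no move.
That gives 1 winning move.

1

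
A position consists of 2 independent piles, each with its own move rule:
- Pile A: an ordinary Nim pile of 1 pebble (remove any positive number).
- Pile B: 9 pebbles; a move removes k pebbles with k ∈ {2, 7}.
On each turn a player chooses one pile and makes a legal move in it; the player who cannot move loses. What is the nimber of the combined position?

1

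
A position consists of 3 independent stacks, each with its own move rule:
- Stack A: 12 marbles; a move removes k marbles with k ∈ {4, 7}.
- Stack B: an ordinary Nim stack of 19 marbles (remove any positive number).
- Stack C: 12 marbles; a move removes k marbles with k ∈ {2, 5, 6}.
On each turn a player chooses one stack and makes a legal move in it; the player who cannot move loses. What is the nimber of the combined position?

For stack A, compute g(0), g(1), … with moves {4, 7}:
g(0) = mex{} = 0
g(1) = mex{} = 0
g(2) = mex{} = 0
g(3) = mex{} = 0
g(4) = mex{0} = 1
g(5) = mex{0} = 1
g(6) = mex{0} = 1
g(7) = mex{0} = 1
g(8) = mex{0,1} = 2
g(9) = mex{0,1} = 2
g(10) = mex{0,1} = 2
g(11) = mex{1} = 0
g(12) = mex{1,2} = 0
So g(12) = 0.
Stack B is a plain Nim stack of size 19, so its Grundy value is 19.
For stack C, compute g(0), g(1), … with moves {2, 5, 6}:
g(0) = mex{} = 0
g(1) = mex{} = 0
g(2) = mex{0} = 1
g(3) = mex{0} = 1
g(4) = mex{1} = 0
g(5) = mex{0,1} = 2
g(6) = mex{0} = 1
g(7) = mex{0,1,2} = 3
g(8) = mex{1} = 0
g(9) = mex{0,1,3} = 2
g(10) = mex{0,2} = 1
g(11) = mex{1,2} = 0
g(12) = mex{1,3} = 0
So g(12) = 0.
By the Sprague-Grundy theorem, the Grundy value of a sum of independent games is the XOR of the component values.
Combined value = 0 ⊕ 19 ⊕ 0 = 19.

19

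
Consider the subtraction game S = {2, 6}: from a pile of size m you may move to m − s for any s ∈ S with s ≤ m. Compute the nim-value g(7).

Build the Grundy sequence with g(k) = mex{g(k−s) : s ∈ {2, 6}, s ≤ k}:
g(0) = mex{} = 0
g(1) = mex{} = 0
g(2) = mex{0} = 1
g(3) = mex{0} = 1
g(4) = mex{1} = 0
g(5) = mex{1} = 0
g(6) = mex{0} = 1
g(7) = mex{0} = 1
So g(7) = 1.

1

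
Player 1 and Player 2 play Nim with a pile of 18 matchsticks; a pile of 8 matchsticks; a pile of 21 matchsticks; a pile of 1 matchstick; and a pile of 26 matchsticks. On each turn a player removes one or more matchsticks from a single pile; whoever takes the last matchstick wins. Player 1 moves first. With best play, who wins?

Player 1 wins

Nim-sum: 18 XOR 8 XOR 21 XOR 1 XOR 26 = 20.
The nim-sum is 20 ≠ 0, so this is an N-position: the player to move can win; Player 1 has a winning move.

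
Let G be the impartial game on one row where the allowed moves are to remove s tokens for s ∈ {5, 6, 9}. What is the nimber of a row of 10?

Compute g(0), g(1), … for moves {5, 6, 9}:
k:     0  1  2  3  4  5  6  7  8  9 10
g(k):  0  0  0  0  0  1  1  1  1  1  2
So g(10) = 2.

2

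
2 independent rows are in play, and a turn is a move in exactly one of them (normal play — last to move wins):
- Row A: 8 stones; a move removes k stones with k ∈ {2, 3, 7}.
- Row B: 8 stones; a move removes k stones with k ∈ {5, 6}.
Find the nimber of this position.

For row A, compute g(0), g(1), … with moves {2, 3, 7}:
k:     0  1  2  3  4  5  6  7  8
g(k):  0  0  1  1  2  0  0  1  1
So g(8) = 1.
For row B, compute g(0), g(1), … with moves {5, 6}:
k:     0  1  2  3  4  5  6  7  8
g(k):  0  0  0  0  0  1  1  1  1
So g(8) = 1.
The value of a disjunctive sum is the nim-sum of the parts.
Combined value = 1 XOR 1 = 0.

0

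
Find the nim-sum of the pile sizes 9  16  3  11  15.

30

In binary:
  01001  (9)
  10000  (16)
  00011  (3)
  01011  (11)
  01111  (15)
  -----
  11110  (30)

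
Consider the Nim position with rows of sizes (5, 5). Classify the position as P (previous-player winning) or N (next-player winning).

P-position

Write each in binary and XOR column by column:
  101  (5)
  101  (5)
  ---
  000  (0)
The nim-sum is 0, so this is a P-position: the player to move is in a losing position under optimal play.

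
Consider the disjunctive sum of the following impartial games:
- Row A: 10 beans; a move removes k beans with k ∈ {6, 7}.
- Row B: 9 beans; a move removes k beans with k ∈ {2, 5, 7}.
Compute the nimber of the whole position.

3

For row A, compute g(0), g(1), … with moves {6, 7}:
g(0) = mex{} = 0
g(1) = mex{} = 0
g(2) = mex{} = 0
g(3) = mex{} = 0
g(4) = mex{} = 0
g(5) = mex{} = 0
g(6) = mex{0} = 1
g(7) = mex{0} = 1
g(8) = mex{0} = 1
g(9) = mex{0} = 1
g(10) = mex{0} = 1
So g(10) = 1.
For row B, compute g(0), g(1), … with moves {2, 5, 7}:
g(0) = mex{} = 0
g(1) = mex{} = 0
g(2) = mex{0} = 1
g(3) = mex{0} = 1
g(4) = mex{1} = 0
g(5) = mex{0,1} = 2
g(6) = mex{0} = 1
g(7) = mex{0,1,2} = 3
g(8) = mex{0,1} = 2
g(9) = mex{0,1,3} = 2
So g(9) = 2.
By the Sprague-Grundy theorem, the Grundy value of a sum of independent games is the XOR of the component values.
Combined value = 1 XOR 2 = 3.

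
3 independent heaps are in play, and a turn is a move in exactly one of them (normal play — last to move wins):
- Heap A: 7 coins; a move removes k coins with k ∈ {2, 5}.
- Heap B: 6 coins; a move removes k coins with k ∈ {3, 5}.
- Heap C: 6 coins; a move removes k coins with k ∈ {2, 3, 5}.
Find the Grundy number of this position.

Grundy values for heap A (subtraction set {2, 5}):
g(0) = mex{} = 0
g(1) = mex{} = 0
g(2) = mex{0} = 1
g(3) = mex{0} = 1
g(4) = mex{1} = 0
g(5) = mex{0,1} = 2
g(6) = mex{0} = 1
g(7) = mex{1,2} = 0
So g(7) = 0.
For heap B, compute g(0), g(1), … with moves {3, 5}:
k:     0  1  2  3  4  5  6
g(k):  0  0  0  1  1  1  2
So g(6) = 2.
For heap C, compute g(0), g(1), … with moves {2, 3, 5}:
g(0) = mex{} = 0
g(1) = mex{} = 0
g(2) = mex{0} = 1
g(3) = mex{0} = 1
g(4) = mex{0,1} = 2
g(5) = mex{0,1} = 2
g(6) = mex{0,1,2} = 3
So g(6) = 3.
The value of a disjunctive sum is the nim-sum of the parts.
Combined value = 0 ⊕ 2 ⊕ 3 = 1.

1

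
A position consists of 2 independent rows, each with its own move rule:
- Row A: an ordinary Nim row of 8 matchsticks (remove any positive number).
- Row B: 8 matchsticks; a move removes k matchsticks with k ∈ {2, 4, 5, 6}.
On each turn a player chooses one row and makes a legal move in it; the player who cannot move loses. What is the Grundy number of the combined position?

Row A is a plain Nim row of size 8, so its Grundy value is 8.
Grundy values for row B (subtraction set {2, 4, 5, 6}):
k:     0  1  2  3  4  5  6  7  8
g(k):  0  0  1  1  2  2  3  3  0
So g(8) = 0.
By the Sprague-Grundy theorem, the Grundy value of a sum of independent games is the XOR of the component values.
Combined value = 8 XOR 0 = 8.

8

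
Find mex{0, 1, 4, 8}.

2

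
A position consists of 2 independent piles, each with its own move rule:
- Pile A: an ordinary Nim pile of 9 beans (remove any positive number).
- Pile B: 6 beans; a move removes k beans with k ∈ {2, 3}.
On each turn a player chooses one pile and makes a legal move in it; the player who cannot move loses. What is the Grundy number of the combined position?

Pile A is a plain Nim pile of size 9, so its Grundy value is 9.
For pile B, compute g(0), g(1), … with moves {2, 3}:
k:     0  1  2  3  4  5  6
g(k):  0  0  1  1  2  0  0
So g(6) = 0.
The value of a disjunctive sum is the nim-sum of the parts.
Combined value = 9 XOR 0 = 9.

9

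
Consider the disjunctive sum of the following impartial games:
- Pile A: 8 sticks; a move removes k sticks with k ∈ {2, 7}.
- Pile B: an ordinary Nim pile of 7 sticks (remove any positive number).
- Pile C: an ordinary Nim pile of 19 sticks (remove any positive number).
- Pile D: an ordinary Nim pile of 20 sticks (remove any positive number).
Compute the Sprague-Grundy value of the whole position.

2

Build the Grundy sequence for pile A with g(k) = mex{g(k−s) : s ∈ {2, 7}, s ≤ k}:
g(0) = mex{} = 0
g(1) = mex{} = 0
g(2) = mex{0} = 1
g(3) = mex{0} = 1
g(4) = mex{1} = 0
g(5) = mex{1} = 0
g(6) = mex{0} = 1
g(7) = mex{0} = 1
g(8) = mex{0,1} = 2
So g(8) = 2.
Pile B is a plain Nim pile of size 7, so its Grundy value is 7.
Pile C is a plain Nim pile of size 19, so its Grundy value is 19.
Pile D is a plain Nim pile of size 20, so its Grundy value is 20.
By the Sprague-Grundy theorem, the Grundy value of a sum of independent games is the XOR of the component values.
Combined value = 2 XOR 7 XOR 19 XOR 20 = 2.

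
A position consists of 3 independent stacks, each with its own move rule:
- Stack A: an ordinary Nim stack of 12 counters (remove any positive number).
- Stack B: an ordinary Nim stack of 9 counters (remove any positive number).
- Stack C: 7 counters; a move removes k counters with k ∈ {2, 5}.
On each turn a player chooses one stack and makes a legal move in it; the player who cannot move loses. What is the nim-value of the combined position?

5

Stack A is a plain Nim stack of size 12, so its Grundy value is 12.
Stack B is a plain Nim stack of size 9, so its Grundy value is 9.
Build the Grundy sequence for stack C with g(k) = mex{g(k−s) : s ∈ {2, 5}, s ≤ k}:
k:     0  1  2  3  4  5  6  7
g(k):  0  0  1  1  0  2  1  0
So g(7) = 0.
The value of a disjunctive sum is the nim-sum of the parts.
Combined value = 12 XOR 9 XOR 0 = 5.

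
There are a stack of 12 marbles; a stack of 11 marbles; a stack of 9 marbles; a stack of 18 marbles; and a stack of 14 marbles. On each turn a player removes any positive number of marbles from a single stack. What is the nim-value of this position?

Nim-sum: 12 ^ 11 ^ 9 ^ 18 ^ 14 = 18.

18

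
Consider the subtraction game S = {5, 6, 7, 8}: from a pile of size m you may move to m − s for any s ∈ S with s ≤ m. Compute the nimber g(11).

2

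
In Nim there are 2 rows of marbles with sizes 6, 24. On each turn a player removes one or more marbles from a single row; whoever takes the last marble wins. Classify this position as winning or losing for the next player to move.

Winning position

Nim-sum: 6 ⊕ 24 = 30.
The nim-sum is 30 ≠ 0, so this is an N-position: the player to move can win.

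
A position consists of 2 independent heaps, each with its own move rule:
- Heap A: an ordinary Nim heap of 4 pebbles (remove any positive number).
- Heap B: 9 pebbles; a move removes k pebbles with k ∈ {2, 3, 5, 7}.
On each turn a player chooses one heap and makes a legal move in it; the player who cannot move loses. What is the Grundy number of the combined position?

4

Heap A is a plain Nim heap of size 4, so its Grundy value is 4.
Grundy values for heap B (subtraction set {2, 3, 5, 7}):
g(0) = mex{} = 0
g(1) = mex{} = 0
g(2) = mex{0} = 1
g(3) = mex{0} = 1
g(4) = mex{0,1} = 2
g(5) = mex{0,1} = 2
g(6) = mex{0,1,2} = 3
g(7) = mex{0,1,2} = 3
g(8) = mex{0,1,2,3} = 4
g(9) = mex{1,2,3} = 0
So g(9) = 0.
By the Sprague-Grundy theorem, the Grundy value of a sum of independent games is the XOR of the component values.
Combined value = 4 XOR 0 = 4.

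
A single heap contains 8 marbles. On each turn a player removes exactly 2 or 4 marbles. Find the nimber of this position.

1

Compute g(0), g(1), … for moves {2, 4}:
k:     0  1  2  3  4  5  6  7  8
g(k):  0  0  1  1  2  2  0  0  1
So g(8) = 1.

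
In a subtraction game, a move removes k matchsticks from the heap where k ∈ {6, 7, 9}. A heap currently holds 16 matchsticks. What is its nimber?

0

Compute g(0), g(1), … for moves {6, 7, 9}:
k:     0  1  2  3  4  5  6  7  8  9 10 11 12 13 14 15 16
g(k):  0  0  0  0  0  0  1  1  1  1  1  1  2  2  2  0  0
So g(16) = 0.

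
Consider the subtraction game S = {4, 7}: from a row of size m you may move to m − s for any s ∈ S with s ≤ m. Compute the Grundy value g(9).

2

Grundy values for subtraction set {4, 7}:
k:     0  1  2  3  4  5  6  7  8  9
g(k):  0  0  0  0  1  1  1  1  2  2
So g(9) = 2.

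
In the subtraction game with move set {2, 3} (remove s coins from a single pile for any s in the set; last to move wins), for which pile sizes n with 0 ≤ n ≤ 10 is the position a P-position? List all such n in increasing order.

Grundy values for subtraction set {2, 3}:
k:     0  1  2  3  4  5  6  7  8  9 10
g(k):  0  0  1  1  2  0  0  1  1  2  0
The P-positions (g = 0) in 0..10 are 0, 1, 5, 6, 10.

0, 1, 5, 6, 10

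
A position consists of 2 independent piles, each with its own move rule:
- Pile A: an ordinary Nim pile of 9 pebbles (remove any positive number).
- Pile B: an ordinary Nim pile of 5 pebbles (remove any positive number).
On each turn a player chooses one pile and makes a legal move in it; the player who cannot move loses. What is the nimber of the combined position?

Pile A is a plain Nim pile of size 9, so its Grundy value is 9.
Pile B is a plain Nim pile of size 5, so its Grundy value is 5.
By the Sprague-Grundy theorem, the Grundy value of a sum of independent games is the XOR of the component values.
Combined value = 9 XOR 5 = 12.

12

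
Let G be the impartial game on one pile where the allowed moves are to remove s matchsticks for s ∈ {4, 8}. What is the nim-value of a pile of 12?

Grundy values for subtraction set {4, 8}:
k:     0  1  2  3  4  5  6  7  8  9 10 11 12
g(k):  0  0  0  0  1  1  1  1  2  2  2  2  0
So g(12) = 0.

0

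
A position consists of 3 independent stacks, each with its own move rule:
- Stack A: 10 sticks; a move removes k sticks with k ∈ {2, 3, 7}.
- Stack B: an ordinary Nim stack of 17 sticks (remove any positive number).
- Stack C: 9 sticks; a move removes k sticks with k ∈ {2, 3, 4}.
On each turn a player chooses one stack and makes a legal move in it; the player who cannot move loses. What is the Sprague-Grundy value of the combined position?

Build the Grundy sequence for stack A with g(k) = mex{g(k−s) : s ∈ {2, 3, 7}, s ≤ k}:
k:     0  1  2  3  4  5  6  7  8  9 10
g(k):  0  0  1  1  2  0  0  1  1  2  0
So g(10) = 0.
Stack B is a plain Nim stack of size 17, so its Grundy value is 17.
Grundy values for stack C (subtraction set {2, 3, 4}):
k:     0  1  2  3  4  5  6  7  8  9
g(k):  0  0  1  1  2  2  0  0  1  1
So g(9) = 1.
The value of a disjunctive sum is the nim-sum of the parts.
Combined value = 0 XOR 17 XOR 1 = 16.

16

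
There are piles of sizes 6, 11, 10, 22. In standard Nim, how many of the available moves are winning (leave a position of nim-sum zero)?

1

Nim-sum: 6 ^ 11 ^ 10 ^ 22 = 17.
The overall nim-sum is X = 17. A pile of size p has a winning move iff p XOR X < p (reduce it to p XOR X).
  6: 6 XOR 17 = 23 ≥ 6 — no move.
  11: 11 XOR 17 = 26 ≥ 11 — no move.
  10: 10 XOR 17 = 27 ≥ 10 — no move.
  22: 22 XOR 17 = 7 < 22 — winning move (to 7).
That gives 1 winning move.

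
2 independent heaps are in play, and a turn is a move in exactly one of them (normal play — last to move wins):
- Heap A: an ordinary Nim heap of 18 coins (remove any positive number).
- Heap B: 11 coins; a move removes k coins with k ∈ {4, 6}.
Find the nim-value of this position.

18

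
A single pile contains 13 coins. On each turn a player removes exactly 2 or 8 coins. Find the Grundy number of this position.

Build the Grundy sequence with g(k) = mex{g(k−s) : s ∈ {2, 8}, s ≤ k}:
k:     0  1  2  3  4  5  6  7  8  9 10 11 12 13
g(k):  0  0  1  1  0  0  1  1  2  2  0  0  1  1
So g(13) = 1.

1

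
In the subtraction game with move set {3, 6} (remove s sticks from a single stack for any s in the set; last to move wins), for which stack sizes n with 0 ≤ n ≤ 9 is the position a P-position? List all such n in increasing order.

0, 1, 2, 9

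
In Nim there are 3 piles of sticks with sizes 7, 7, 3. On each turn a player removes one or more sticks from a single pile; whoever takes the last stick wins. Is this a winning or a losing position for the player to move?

Nim-sum: 7 ^ 7 ^ 3 = 3.
The nim-sum is 3 ≠ 0, so this is an N-position: the player to move can win.

Winning position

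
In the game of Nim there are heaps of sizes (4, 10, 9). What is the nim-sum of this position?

7

Nim-sum: 4 XOR 10 XOR 9 = 7.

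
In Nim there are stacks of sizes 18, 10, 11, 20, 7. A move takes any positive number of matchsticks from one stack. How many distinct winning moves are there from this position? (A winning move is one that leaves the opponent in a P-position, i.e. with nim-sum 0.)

0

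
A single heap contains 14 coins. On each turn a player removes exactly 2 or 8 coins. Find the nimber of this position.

0

Build the Grundy sequence with g(k) = mex{g(k−s) : s ∈ {2, 8}, s ≤ k}:
g(0) = mex{} = 0
g(1) = mex{} = 0
g(2) = mex{0} = 1
g(3) = mex{0} = 1
g(4) = mex{1} = 0
g(5) = mex{1} = 0
g(6) = mex{0} = 1
g(7) = mex{0} = 1
g(8) = mex{0,1} = 2
g(9) = mex{0,1} = 2
g(10) = mex{1,2} = 0
g(11) = mex{1,2} = 0
g(12) = mex{0} = 1
g(13) = mex{0} = 1
g(14) = mex{1} = 0
So g(14) = 0.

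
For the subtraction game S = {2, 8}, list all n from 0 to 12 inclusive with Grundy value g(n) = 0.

Grundy values for subtraction set {2, 8}:
k:     0  1  2  3  4  5  6  7  8  9 10 11 12
g(k):  0  0  1  1  0  0  1  1  2  2  0  0  1
The P-positions (g = 0) in 0..12 are 0, 1, 4, 5, 10, 11.

0, 1, 4, 5, 10, 11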